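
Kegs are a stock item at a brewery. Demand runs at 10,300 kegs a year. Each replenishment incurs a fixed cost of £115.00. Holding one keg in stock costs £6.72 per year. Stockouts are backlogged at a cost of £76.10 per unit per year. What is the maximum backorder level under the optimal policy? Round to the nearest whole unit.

With planned backorders, Q* = √(2DS/H) · √((H+B)/B).
√(2DS/H) = √(2 × 10,300 × 115 / 6.72) = 593.742.
√((H+B)/B) = √((6.72+76.1)/76.1) = 1.0432.
Q* ≈ 619.403.
S* = Q* · H/(H+B) = 619.403 × 6.72/82.82 ≈ 50.258.

S* ≈ 50 kegs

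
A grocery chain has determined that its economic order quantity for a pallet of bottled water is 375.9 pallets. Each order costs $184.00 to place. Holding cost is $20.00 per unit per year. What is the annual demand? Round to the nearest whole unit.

D ≈ 7,679 pallets per year

The basic EOQ model gives Q* = √(2DS/H); rearrange for the unknown.
From Q* = √(2DS/H): D = Q*²H / (2S) = 375.9² × 20 / (2 × 184) = 7679.392.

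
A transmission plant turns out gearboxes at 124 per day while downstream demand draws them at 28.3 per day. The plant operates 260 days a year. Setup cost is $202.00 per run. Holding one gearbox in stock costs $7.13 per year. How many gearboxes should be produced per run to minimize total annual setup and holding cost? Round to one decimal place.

Q* ≈ 735.0 gearboxes

Annual demand D = 28.3 × 260 = 7,358.
Production build-up factor (1 − d/p) = 1 − 28.3/124 = 0.7718.
Q* = √(2DS / (H(1 − d/p))) = √(2 × 7,358 × 202 / (7.13 × 0.7718)).
= √(2,972,632 / 5.5027) ≈ 734.989.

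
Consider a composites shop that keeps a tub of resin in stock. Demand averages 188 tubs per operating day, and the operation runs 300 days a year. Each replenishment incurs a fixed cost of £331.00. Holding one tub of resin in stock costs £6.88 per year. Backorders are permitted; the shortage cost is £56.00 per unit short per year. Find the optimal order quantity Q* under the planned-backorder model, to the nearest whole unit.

Annual demand D = 188 × 300 = 56,400.
With planned backorders, Q* = √(2DS/H) · √((H+B)/B).
√(2DS/H) = √(2 × 56,400 × 331 / 6.88) = 2329.562.
√((H+B)/B) = √((6.88+56)/56) = 1.0596.
Q* ≈ 2468.520.

Q* ≈ 2,469 tubs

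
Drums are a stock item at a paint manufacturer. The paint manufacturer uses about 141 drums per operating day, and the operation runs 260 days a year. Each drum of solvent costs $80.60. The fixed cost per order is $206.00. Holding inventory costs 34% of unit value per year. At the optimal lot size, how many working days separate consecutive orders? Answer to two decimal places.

T ≈ 5.27 days

Annual demand D = 141 × 260 = 36,660.
Holding cost H = 0.34 × $80.60 = $27.4040 per unit per year.
Q* = √(2DS/H) = √(2 × 36,660 × 206 / 27.404) ≈ 742.40.
Cycle time = Q*/D × 260 = 742.40 / 36,660 × 260 ≈ 5.265 days.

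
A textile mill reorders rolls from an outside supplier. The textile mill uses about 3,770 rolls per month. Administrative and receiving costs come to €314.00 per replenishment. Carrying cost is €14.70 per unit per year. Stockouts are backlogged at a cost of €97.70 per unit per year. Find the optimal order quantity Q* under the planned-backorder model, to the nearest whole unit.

Q* ≈ 1,491 rolls

Annual demand D = 3,770 × 12 = 45,240.
With planned backorders, Q* = √(2DS/H) · √((H+B)/B).
√(2DS/H) = √(2 × 45,240 × 314 / 14.7) = 1390.217.
√((H+B)/B) = √((14.7+97.7)/97.7) = 1.0726.
Q* ≈ 1491.140.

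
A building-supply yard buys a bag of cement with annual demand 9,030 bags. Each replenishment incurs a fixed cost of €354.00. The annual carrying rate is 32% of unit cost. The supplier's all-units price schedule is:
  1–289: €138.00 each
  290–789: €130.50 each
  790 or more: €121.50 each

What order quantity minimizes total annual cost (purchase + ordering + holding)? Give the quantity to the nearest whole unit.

Q* ≈ 790 bags

Holding cost per unit per year at price C is H = 0.32·C.
Evaluate total cost at each tier's feasible EOQ or, if the EOQ is below the tier, at the tier's minimum quantity.
Tier 1 (€138.00): EOQ = 380.5 exceeds tier's upper bound 289, so this tier is dominated.
EOQ at €130.50 = 391.3 (feasible in tier 2): TC = 9,030×€130.50 + (9,030/391.3)×354 + (391.3/2)×0.32×€130.50 = €1,194,754.57.
EOQ at €121.50 = 405.5 < 790, so use break Q=790: TC = 9,030×€121.50 + (9,030/790.0)×354 + (790.0/2)×0.32×€121.50 = €1,116,548.95.
Lowest total cost is €1,116,548.95 at Q = 790.0.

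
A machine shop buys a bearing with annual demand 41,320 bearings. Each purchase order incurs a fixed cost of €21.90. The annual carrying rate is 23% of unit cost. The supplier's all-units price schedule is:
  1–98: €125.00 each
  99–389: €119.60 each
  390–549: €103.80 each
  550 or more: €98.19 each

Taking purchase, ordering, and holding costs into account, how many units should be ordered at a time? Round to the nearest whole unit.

Holding cost per unit per year at price C is H = 0.23·C.
Candidates are each tier's EOQ (if it falls in that tier) and each price-break quantity.
Tier 1 (€125.00): EOQ = 250.9 exceeds tier's upper bound 98, so this tier is dominated.
EOQ at €119.60 = 256.5 (feasible in tier 2): TC = 41,320×€119.60 + (41,320/256.5)×21.9 + (256.5/2)×0.23×€119.60 = €4,948,927.81.
EOQ at €103.80 = 275.3 < 390, so use break Q=390: TC = 41,320×€103.80 + (41,320/390.0)×21.9 + (390.0/2)×0.23×€103.80 = €4,295,991.71.
EOQ at €98.19 = 283.1 < 550, so use break Q=550: TC = 41,320×€98.19 + (41,320/550.0)×21.9 + (550.0/2)×0.23×€98.19 = €4,065,066.60.
Lowest total cost is €4,065,066.60 at Q = 550.0.

Q* ≈ 550 bearings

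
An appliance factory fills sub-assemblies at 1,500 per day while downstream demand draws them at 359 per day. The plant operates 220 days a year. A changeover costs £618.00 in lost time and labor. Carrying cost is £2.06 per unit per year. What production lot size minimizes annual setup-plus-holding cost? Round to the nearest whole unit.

Q* ≈ 7,893 sub-assemblies

Annual demand D = 359 × 220 = 78,980.
Production build-up factor (1 − d/p) = 1 − 359/1,500 = 0.7607.
Q* = √(2DS / (H(1 − d/p))) = √(2 × 78,980 × 618 / (2.06 × 0.7607)).
= √(97,619,280 / 1.567) ≈ 7892.907.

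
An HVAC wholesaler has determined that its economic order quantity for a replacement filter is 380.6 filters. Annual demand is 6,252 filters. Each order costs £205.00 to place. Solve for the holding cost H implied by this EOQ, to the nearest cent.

H ≈ £17.70

Squaring Q* = √(2DS/H) gives Q*² = 2DS/H.
From Q* = √(2DS/H): H = 2DS / Q*² = 2 × 6,252 × 205 / 380.6² = 17.6956.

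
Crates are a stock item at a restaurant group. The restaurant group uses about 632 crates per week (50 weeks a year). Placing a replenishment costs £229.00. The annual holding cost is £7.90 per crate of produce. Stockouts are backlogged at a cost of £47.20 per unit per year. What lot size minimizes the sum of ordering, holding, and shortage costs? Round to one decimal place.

Annual demand D = 632 × 50 = 31,600.
With planned backorders, Q* = √(2DS/H) · √((H+B)/B).
√(2DS/H) = √(2 × 31,600 × 229 / 7.9) = 1353.514.
√((H+B)/B) = √((7.9+47.2)/47.2) = 1.0805.
Q* ≈ 1462.405.

Q* ≈ 1,462.4 crates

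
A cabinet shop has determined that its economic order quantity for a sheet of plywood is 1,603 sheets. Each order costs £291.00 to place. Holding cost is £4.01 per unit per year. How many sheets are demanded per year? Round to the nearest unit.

Invert the EOQ relation Q*² = 2DS/H.
From Q* = √(2DS/H): D = Q*²H / (2S) = 1,603² × 4.01 / (2 × 291) = 17704.694.

D ≈ 17,705 sheets per year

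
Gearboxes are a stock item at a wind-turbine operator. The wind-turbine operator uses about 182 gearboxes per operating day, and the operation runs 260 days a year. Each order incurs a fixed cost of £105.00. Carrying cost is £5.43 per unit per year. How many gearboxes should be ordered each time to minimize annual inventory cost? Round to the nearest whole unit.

Annual demand D = 182 × 260 = 47,320.
EOQ = √(2DS / H) = √(2 × 47,320 × 105 / 5.43).
= √(9,937,200 / 5.43) = √1,830,055.2486 ≈ 1352.795.

Q* ≈ 1,353 gearboxes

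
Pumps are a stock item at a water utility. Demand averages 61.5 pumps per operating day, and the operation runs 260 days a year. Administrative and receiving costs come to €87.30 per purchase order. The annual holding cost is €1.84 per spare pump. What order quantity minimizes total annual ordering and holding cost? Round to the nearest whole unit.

Annual demand D = 61.5 × 260 = 15,990.
EOQ = √(2DS / H) = √(2 × 15,990 × 87.3 / 1.84).
= √(2,791,854 / 1.84) = √1,517,311.9565 ≈ 1231.792.

Q* ≈ 1,232 pumps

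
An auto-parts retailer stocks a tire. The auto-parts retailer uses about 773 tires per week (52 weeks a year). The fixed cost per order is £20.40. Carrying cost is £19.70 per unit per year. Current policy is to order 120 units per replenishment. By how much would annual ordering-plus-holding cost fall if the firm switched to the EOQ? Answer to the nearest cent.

Extra cost ≈ £2,331.31 per year

Annual demand D = 773 × 52 = 40,196.
EOQ = √(2DS/H) = √(2 × 40,196 × 20.4 / 19.7) ≈ 288.53.
Cost at Q* = (D/Q*)S + (Q*/2)H = √(2DSH) ≈ £5,684.01.
Cost at Q = 120: (40,196/120)×20.4 + (120/2)×19.7 = £6,833.32 + £1,182.00 = £8,015.32.
Excess = £8,015.32 − £5,684.01 = £2,331.31.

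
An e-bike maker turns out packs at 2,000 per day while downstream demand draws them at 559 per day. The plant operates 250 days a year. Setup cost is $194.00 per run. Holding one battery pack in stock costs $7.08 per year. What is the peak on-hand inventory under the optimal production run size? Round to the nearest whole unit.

Annual demand D = 559 × 250 = 139,750.
Production build-up factor (1 − d/p) = 1 − 559/2,000 = 0.7205.
Q* = √(2DS / (H(1 − d/p))) = √(2 × 139,750 × 194 / (7.08 × 0.7205)).
= √(54,223,000 / 5.1011) ≈ 3260.304.
Maximum inventory = Q*(1 − d/p) = 3260.304 × 0.7205 ≈ 2349.049.

I_max ≈ 2,349 packs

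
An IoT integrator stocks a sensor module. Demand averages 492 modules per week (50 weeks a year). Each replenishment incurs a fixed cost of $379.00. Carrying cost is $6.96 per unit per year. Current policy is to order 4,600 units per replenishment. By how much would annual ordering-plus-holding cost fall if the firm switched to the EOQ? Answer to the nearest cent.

Extra cost ≈ $6,642.65 per year

Annual demand D = 492 × 50 = 24,600.
EOQ = √(2DS/H) = √(2 × 24,600 × 379 / 6.96) ≈ 1636.81.
Cost at Q* = (D/Q*)S + (Q*/2)H = √(2DSH) ≈ $11,392.18.
Cost at Q = 4,600: (24,600/4,600)×379 + (4,600/2)×6.96 = $2,026.83 + $16,008.00 = $18,034.83.
Excess = $18,034.83 − $11,392.18 = $6,642.65.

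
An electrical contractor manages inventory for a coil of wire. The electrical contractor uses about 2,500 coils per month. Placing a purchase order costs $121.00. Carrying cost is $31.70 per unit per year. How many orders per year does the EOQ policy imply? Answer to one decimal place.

N ≈ 62.7 orders per year

Annual demand D = 2,500 × 12 = 30,000.
Q* = √(2DS/H) = √(2 × 30,000 × 121 / 31.7) ≈ 478.56.
Orders per year = D / Q* = 30,000 / 478.56 ≈ 62.688.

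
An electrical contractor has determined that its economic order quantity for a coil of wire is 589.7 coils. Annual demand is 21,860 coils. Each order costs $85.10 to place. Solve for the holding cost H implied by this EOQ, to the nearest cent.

Squaring Q* = √(2DS/H) gives Q*² = 2DS/H.
From Q* = √(2DS/H): H = 2DS / Q*² = 2 × 21,860 × 85.1 / 589.7² = 10.6991.

H ≈ $10.70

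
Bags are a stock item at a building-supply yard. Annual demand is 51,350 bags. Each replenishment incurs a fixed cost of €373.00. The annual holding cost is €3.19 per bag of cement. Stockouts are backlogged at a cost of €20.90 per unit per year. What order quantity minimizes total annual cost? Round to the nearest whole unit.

Q* ≈ 3,720 bags

With planned backorders, Q* = √(2DS/H) · √((H+B)/B).
√(2DS/H) = √(2 × 51,350 × 373 / 3.19) = 3465.328.
√((H+B)/B) = √((3.19+20.9)/20.9) = 1.0736.
Q* ≈ 3720.399.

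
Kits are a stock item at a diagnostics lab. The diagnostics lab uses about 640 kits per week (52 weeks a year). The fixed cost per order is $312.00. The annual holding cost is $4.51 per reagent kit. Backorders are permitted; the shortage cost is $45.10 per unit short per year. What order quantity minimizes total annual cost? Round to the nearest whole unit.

Annual demand D = 640 × 52 = 33,280.
With planned backorders, Q* = √(2DS/H) · √((H+B)/B).
√(2DS/H) = √(2 × 33,280 × 312 / 4.51) = 2145.832.
√((H+B)/B) = √((4.51+45.1)/45.1) = 1.0488.
Q* ≈ 2250.567.

Q* ≈ 2,251 kits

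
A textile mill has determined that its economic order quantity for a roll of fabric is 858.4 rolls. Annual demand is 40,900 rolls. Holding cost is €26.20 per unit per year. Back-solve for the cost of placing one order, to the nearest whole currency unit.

Squaring Q* = √(2DS/H) gives Q*² = 2DS/H.
From Q* = √(2DS/H): S = Q*²H / (2D) = 858.4² × 26.2 / (2 × 40,900) = 236.0084.

S ≈ €236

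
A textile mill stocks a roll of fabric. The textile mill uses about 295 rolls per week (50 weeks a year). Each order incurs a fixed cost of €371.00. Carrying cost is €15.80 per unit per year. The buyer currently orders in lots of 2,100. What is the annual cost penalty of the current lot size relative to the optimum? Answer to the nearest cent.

Annual demand D = 295 × 50 = 14,750.
EOQ = √(2DS/H) = √(2 × 14,750 × 371 / 15.8) ≈ 832.28.
Cost at Q* = (D/Q*)S + (Q*/2)H = √(2DSH) ≈ €13,150.02.
Cost at Q = 2,100: (14,750/2,100)×371 + (2,100/2)×15.8 = €2,605.83 + €16,590.00 = €19,195.83.
Excess = €19,195.83 − €13,150.02 = €6,045.81.

Extra cost ≈ €6,045.81 per year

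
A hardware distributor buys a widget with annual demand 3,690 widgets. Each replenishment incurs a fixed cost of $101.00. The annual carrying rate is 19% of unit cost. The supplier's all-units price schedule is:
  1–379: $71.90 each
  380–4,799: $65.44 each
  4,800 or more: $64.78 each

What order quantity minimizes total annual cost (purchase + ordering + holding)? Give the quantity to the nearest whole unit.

Q* ≈ 380 widgets

Holding cost per unit per year at price C is H = 0.19·C.
Candidates are each tier's EOQ (if it falls in that tier) and each price-break quantity.
EOQ at $71.90 = 233.6 (feasible in tier 1): TC = 3,690×$71.90 + (3,690/233.6)×101 + (233.6/2)×0.19×$71.90 = $268,502.02.
EOQ at $65.44 = 244.8 < 380, so use break Q=380: TC = 3,690×$65.44 + (3,690/380.0)×101 + (380.0/2)×0.19×$65.44 = $244,816.75.
EOQ at $64.78 = 246.1 < 4800, so use break Q=4800: TC = 3,690×$64.78 + (3,690/4800.0)×101 + (4800.0/2)×0.19×$64.78 = $268,655.52.
Lowest total cost is $244,816.75 at Q = 380.0.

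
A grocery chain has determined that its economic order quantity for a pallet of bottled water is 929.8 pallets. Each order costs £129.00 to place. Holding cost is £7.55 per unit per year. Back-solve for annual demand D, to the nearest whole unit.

Squaring Q* = √(2DS/H) gives Q*² = 2DS/H.
From Q* = √(2DS/H): D = Q*²H / (2S) = 929.8² × 7.55 / (2 × 129) = 25299.173.

D ≈ 25,299 pallets per year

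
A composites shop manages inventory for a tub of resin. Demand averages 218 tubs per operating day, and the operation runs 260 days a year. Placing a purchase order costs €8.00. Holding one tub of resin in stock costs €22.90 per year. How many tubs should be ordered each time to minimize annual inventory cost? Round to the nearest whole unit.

Q* ≈ 199 tubs

Annual demand D = 218 × 260 = 56,680.
EOQ = √(2DS / H) = √(2 × 56,680 × 8 / 22.9).
= √(906,880 / 22.9) = √39,601.7467 ≈ 199.002.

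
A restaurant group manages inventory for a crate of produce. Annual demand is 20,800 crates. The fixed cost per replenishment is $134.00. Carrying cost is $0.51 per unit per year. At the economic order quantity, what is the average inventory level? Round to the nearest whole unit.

Average inventory ≈ 1,653 crates

The optimal lot size = √(2DS/H) = √(2 × 20,800 × 134 / 0.51) ≈ 3306.08.
Average inventory = Q*/2 ≈ 3306.08 / 2 = 1653.042.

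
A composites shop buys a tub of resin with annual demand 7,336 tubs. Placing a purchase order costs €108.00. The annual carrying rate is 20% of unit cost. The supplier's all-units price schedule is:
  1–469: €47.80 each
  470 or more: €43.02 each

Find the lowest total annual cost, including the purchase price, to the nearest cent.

TC* ≈ €319,302.38

Holding cost per unit per year at price C is H = 0.20·C.
Evaluate total cost at each tier's feasible EOQ or, if the EOQ is below the tier, at the tier's minimum quantity.
EOQ at €47.80 = 407.1 (feasible in tier 1): TC = 7,336×€47.80 + (7,336/407.1)×108 + (407.1/2)×0.20×€47.80 = €354,552.91.
EOQ at €43.02 = 429.1 < 470, so use break Q=470: TC = 7,336×€43.02 + (7,336/470.0)×108 + (470.0/2)×0.20×€43.02 = €319,302.38.
Lowest total cost among the candidates is at Q = 470.0.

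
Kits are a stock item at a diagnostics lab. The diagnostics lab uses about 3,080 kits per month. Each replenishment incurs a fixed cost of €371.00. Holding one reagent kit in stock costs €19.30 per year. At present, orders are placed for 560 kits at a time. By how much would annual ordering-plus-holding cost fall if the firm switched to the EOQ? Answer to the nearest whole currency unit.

Extra cost ≈ €6,884 per year

Annual demand D = 3,080 × 12 = 36,960.
EOQ = √(2DS/H) = √(2 × 36,960 × 371 / 19.3) ≈ 1192.04.
Cost at Q* = (D/Q*)S + (Q*/2)H = √(2DSH) ≈ €23,006.29.
Cost at Q = 560: (36,960/560)×371 + (560/2)×19.3 = €24,486.00 + €5,404.00 = €29,890.00.
Excess = €29,890.00 − €23,006.29 = €6,883.71.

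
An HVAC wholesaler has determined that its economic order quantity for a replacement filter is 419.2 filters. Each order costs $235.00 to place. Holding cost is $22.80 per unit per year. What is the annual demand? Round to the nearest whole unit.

D ≈ 8,525 filters per year

Squaring Q* = √(2DS/H) gives Q*² = 2DS/H.
From Q* = √(2DS/H): D = Q*²H / (2S) = 419.2² × 22.8 / (2 × 235) = 8524.708.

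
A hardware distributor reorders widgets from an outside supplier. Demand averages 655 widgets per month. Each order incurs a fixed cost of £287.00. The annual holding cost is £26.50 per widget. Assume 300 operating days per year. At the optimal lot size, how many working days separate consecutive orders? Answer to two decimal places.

Annual demand D = 655 × 12 = 7,860.
Q* = √(2DS/H) = √(2 × 7,860 × 287 / 26.5) ≈ 412.61.
Cycle time = Q*/D × 300 = 412.61 / 7,860 × 300 ≈ 15.749 days.

T ≈ 15.75 days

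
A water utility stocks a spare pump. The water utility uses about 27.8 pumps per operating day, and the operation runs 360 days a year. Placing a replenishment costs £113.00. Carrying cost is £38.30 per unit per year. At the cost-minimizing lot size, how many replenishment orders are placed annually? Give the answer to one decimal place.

N ≈ 41.2 orders per year

Annual demand D = 27.8 × 360 = 10,008.
Q* = √(2DS/H) = √(2 × 10,008 × 113 / 38.3) ≈ 243.01.
Orders per year = D / Q* = 10,008 / 243.01 ≈ 41.183.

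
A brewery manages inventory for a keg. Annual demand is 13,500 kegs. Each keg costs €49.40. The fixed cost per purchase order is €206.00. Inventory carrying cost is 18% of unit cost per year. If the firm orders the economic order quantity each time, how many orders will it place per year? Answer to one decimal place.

Holding cost H = 0.18 × €49.40 = €8.8920 per unit per year.
EOQ = √(2DS/H) = √(2 × 13,500 × 206 / 8.892) ≈ 790.89.
Orders per year = D / Q* = 13,500 / 790.89 ≈ 17.069.

N ≈ 17.1 orders per year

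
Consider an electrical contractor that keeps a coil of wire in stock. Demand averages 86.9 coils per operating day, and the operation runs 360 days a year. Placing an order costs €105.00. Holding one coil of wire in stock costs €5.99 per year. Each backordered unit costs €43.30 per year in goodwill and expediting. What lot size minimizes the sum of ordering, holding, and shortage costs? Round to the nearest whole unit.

Q* ≈ 1,117 coils

Annual demand D = 86.9 × 360 = 31,284.
With planned backorders, Q* = √(2DS/H) · √((H+B)/B).
√(2DS/H) = √(2 × 31,284 × 105 / 5.99) = 1047.267.
√((H+B)/B) = √((5.99+43.3)/43.3) = 1.0669.
Q* ≈ 1117.359.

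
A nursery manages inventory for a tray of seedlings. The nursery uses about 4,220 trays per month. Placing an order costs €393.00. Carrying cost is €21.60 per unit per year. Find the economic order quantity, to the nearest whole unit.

Q* ≈ 1,357 trays

Annual demand D = 4,220 × 12 = 50,640.
EOQ = √(2DS / H) = √(2 × 50,640 × 393 / 21.6).
= √(39,803,040 / 21.6) = √1,842,733.3333 ≈ 1357.473.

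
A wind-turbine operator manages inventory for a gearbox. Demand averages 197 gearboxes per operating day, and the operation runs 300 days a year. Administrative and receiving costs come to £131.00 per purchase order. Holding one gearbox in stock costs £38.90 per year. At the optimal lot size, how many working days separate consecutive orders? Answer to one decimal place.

Annual demand D = 197 × 300 = 59,100.
Q* = √(2DS/H) = √(2 × 59,100 × 131 / 38.9) ≈ 630.91.
Cycle time = Q*/D × 300 = 630.91 / 59,100 × 300 ≈ 3.203 days.

T ≈ 3.2 days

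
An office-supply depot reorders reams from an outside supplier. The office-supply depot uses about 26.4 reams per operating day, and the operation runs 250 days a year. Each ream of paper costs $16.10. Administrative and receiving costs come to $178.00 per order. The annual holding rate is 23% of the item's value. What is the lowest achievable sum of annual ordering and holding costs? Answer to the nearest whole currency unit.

TC* ≈ $2,950

Annual demand D = 26.4 × 250 = 6,600.
Holding cost H = 0.23 × $16.10 = $3.7030 per unit per year.
EOQ = √(2DS/H) = √(2 × 6,600 × 178 / 3.703) ≈ 796.56.
At the optimum the two cost components are equal, so total cost = 2·(Q*/2)H = Q*·H.
Minimum total = √(2DSH) = √(2 × 6,600 × 178 × 3.703) ≈ 2949.673.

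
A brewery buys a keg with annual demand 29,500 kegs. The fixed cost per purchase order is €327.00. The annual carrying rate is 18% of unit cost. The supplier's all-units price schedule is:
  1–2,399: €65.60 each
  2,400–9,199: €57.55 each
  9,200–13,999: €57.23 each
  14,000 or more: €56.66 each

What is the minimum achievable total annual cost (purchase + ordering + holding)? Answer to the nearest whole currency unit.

TC* ≈ €1,714,175

Holding cost per unit per year at price C is H = 0.18·C.
For each price level, check whether its EOQ is feasible; otherwise the best quantity at that price is the breakpoint.
EOQ at €65.60 = 1278.2 (feasible in tier 1): TC = 29,500×€65.60 + (29,500/1278.2)×327 + (1278.2/2)×0.18×€65.60 = €1,950,293.43.
EOQ at €57.55 = 1364.7 < 2400, so use break Q=2400: TC = 29,500×€57.55 + (29,500/2400.0)×327 + (2400.0/2)×0.18×€57.55 = €1,714,175.18.
EOQ at €57.23 = 1368.5 < 9200, so use break Q=9200: TC = 29,500×€57.23 + (29,500/9200.0)×327 + (9200.0/2)×0.18×€57.23 = €1,736,719.97.
EOQ at €56.66 = 1375.4 < 14000, so use break Q=14000: TC = 29,500×€56.66 + (29,500/14000.0)×327 + (14000.0/2)×0.18×€56.66 = €1,743,550.64.
Lowest total cost among the candidates is at Q = 2400.0.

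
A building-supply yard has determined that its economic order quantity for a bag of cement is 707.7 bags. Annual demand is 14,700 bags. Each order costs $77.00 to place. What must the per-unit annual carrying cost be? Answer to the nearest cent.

Squaring Q* = √(2DS/H) gives Q*² = 2DS/H.
From Q* = √(2DS/H): H = 2DS / Q*² = 2 × 14,700 × 77 / 707.7² = 4.5200.

H ≈ $4.52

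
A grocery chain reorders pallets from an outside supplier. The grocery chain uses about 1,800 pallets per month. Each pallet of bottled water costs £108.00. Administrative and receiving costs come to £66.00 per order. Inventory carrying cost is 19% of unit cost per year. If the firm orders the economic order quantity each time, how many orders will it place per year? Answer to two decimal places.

N ≈ 57.95 orders per year

Annual demand D = 1,800 × 12 = 21,600.
Holding cost H = 0.19 × £108.00 = £20.5200 per unit per year.
The optimal lot size = √(2DS/H) = √(2 × 21,600 × 66 / 20.52) ≈ 372.76.
Orders per year = D / Q* = 21,600 / 372.76 ≈ 57.947.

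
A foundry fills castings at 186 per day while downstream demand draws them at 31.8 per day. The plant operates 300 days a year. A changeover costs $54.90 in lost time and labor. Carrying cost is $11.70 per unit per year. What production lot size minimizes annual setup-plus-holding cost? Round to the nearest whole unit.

Annual demand D = 31.8 × 300 = 9,540.
Production build-up factor (1 − d/p) = 1 − 31.8/186 = 0.8290.
Q* = √(2DS / (H(1 − d/p))) = √(2 × 9,540 × 54.9 / (11.7 × 0.8290)).
= √(1,047,492 / 9.6997) ≈ 328.622.

Q* ≈ 329 castings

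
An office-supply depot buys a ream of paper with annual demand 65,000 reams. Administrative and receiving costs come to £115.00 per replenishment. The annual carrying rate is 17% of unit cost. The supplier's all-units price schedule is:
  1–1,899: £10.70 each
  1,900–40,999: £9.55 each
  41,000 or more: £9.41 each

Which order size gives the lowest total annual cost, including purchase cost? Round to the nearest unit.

Q* ≈ 3,035 reams

Holding cost per unit per year at price C is H = 0.17·C.
For each price level, check whether its EOQ is feasible; otherwise the best quantity at that price is the breakpoint.
Tier 1 (£10.70): EOQ = 2866.8 exceeds tier's upper bound 1899, so this tier is dominated.
EOQ at £9.55 = 3034.6 (feasible in tier 2): TC = 65,000×£9.55 + (65,000/3034.6)×115 + (3034.6/2)×0.17×£9.55 = £625,676.59.
EOQ at £9.41 = 3057.0 < 41000, so use break Q=41000: TC = 65,000×£9.41 + (65,000/41000.0)×115 + (41000.0/2)×0.17×£9.41 = £644,626.17.
Lowest total cost is £625,676.59 at Q = 3034.6.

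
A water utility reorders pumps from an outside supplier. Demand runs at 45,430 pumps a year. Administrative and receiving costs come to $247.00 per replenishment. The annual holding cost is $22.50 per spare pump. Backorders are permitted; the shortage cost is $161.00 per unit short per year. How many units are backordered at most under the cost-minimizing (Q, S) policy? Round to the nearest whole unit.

S* ≈ 131 pumps

With planned backorders, Q* = √(2DS/H) · √((H+B)/B).
√(2DS/H) = √(2 × 45,430 × 247 / 22.5) = 998.720.
√((H+B)/B) = √((22.5+161)/161) = 1.0676.
Q* ≈ 1066.225.
S* = Q* · H/(H+B) = 1066.225 × 22.5/183.5 ≈ 130.736.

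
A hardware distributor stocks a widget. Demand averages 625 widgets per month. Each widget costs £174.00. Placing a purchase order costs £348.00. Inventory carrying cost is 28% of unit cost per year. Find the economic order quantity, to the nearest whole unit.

Q* ≈ 327 widgets

Annual demand D = 625 × 12 = 7,500.
Holding cost H = 0.28 × £174.00 = £48.7200 per unit per year.
EOQ = √(2DS / H) = √(2 × 7,500 × 348 / 48.72).
= √(5,220,000 / 48.72) = √107,142.8571 ≈ 327.327.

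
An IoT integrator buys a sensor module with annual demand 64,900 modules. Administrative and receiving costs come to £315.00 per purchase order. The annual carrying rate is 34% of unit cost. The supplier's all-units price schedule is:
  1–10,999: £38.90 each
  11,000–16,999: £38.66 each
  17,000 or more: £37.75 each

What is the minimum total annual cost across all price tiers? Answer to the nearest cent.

TC* ≈ £2,547,864.49

Holding cost per unit per year at price C is H = 0.34·C.
Evaluate total cost at each tier's feasible EOQ or, if the EOQ is below the tier, at the tier's minimum quantity.
EOQ at £38.90 = 1758.2 (feasible in tier 1): TC = 64,900×£38.90 + (64,900/1758.2)×315 + (1758.2/2)×0.34×£38.90 = £2,547,864.49.
EOQ at £38.66 = 1763.7 < 11000, so use break Q=11000: TC = 64,900×£38.66 + (64,900/11000.0)×315 + (11000.0/2)×0.34×£38.66 = £2,583,186.70.
EOQ at £37.75 = 1784.8 < 17000, so use break Q=17000: TC = 64,900×£37.75 + (64,900/17000.0)×315 + (17000.0/2)×0.34×£37.75 = £2,560,275.06.
Lowest total cost among the candidates is at Q = 1758.2.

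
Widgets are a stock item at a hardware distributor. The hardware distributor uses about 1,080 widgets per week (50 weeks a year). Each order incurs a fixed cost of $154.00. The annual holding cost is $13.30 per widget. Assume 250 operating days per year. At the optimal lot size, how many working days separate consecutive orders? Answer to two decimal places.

Annual demand D = 1,080 × 50 = 54,000.
The optimal lot size = √(2DS/H) = √(2 × 54,000 × 154 / 13.3) ≈ 1118.27.
Cycle time = Q*/D × 250 = 1118.27 / 54,000 × 250 ≈ 5.177 days.

T ≈ 5.18 days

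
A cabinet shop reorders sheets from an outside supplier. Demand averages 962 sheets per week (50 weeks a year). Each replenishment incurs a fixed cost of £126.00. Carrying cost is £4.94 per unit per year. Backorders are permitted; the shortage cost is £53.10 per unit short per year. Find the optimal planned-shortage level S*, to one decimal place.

Annual demand D = 962 × 50 = 48,100.
With planned backorders, Q* = √(2DS/H) · √((H+B)/B).
√(2DS/H) = √(2 × 48,100 × 126 / 4.94) = 1566.424.
√((H+B)/B) = √((4.94+53.1)/53.1) = 1.0455.
Q* ≈ 1637.668.
S* = Q* · H/(H+B) = 1637.668 × 4.94/58.04 ≈ 139.388.

S* ≈ 139.4 sheets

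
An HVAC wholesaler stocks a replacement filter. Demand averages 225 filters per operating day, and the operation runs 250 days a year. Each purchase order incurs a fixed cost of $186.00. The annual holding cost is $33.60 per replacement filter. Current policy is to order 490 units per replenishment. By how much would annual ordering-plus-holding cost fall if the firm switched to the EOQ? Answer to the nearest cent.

Extra cost ≈ $3,068.39 per year

Annual demand D = 225 × 250 = 56,250.
EOQ = √(2DS/H) = √(2 × 56,250 × 186 / 33.6) ≈ 789.16.
Cost at Q* = (D/Q*)S + (Q*/2)H = √(2DSH) ≈ $26,515.66.
Cost at Q = 490: (56,250/490)×186 + (490/2)×33.6 = $21,352.04 + $8,232.00 = $29,584.04.
Excess = $29,584.04 − $26,515.66 = $3,068.39.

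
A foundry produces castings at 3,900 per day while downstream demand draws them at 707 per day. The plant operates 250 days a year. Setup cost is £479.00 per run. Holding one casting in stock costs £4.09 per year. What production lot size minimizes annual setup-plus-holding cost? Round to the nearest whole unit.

Q* ≈ 7,111 castings

Annual demand D = 707 × 250 = 176,750.
Production build-up factor (1 − d/p) = 1 − 707/3,900 = 0.8187.
Q* = √(2DS / (H(1 − d/p))) = √(2 × 176,750 × 479 / (4.09 × 0.8187)).
= √(169,326,500 / 3.3486) ≈ 7111.049.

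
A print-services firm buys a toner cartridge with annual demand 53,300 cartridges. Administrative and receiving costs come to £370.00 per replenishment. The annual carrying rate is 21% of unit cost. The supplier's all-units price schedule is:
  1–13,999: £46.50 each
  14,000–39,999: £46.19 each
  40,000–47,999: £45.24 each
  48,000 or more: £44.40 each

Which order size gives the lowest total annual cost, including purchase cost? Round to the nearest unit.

Q* ≈ 2,010 cartridges

Holding cost per unit per year at price C is H = 0.21·C.
Evaluate total cost at each tier's feasible EOQ or, if the EOQ is below the tier, at the tier's minimum quantity.
EOQ at £46.50 = 2009.8 (feasible in tier 1): TC = 53,300×£46.50 + (53,300/2009.8)×370 + (2009.8/2)×0.21×£46.50 = £2,498,075.27.
EOQ at £46.19 = 2016.5 < 14000, so use break Q=14000: TC = 53,300×£46.19 + (53,300/14000.0)×370 + (14000.0/2)×0.21×£46.19 = £2,531,234.94.
EOQ at £45.24 = 2037.6 < 40000, so use break Q=40000: TC = 53,300×£45.24 + (53,300/40000.0)×370 + (40000.0/2)×0.21×£45.24 = £2,601,793.02.
EOQ at £44.40 = 2056.7 < 48000, so use break Q=48000: TC = 53,300×£44.40 + (53,300/48000.0)×370 + (48000.0/2)×0.21×£44.40 = £2,590,706.85.
Lowest total cost is £2,498,075.27 at Q = 2009.8.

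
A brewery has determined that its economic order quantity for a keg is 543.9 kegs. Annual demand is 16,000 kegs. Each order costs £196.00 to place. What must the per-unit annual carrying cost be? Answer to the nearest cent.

H ≈ £21.20

The basic EOQ model gives Q* = √(2DS/H); rearrange for the unknown.
From Q* = √(2DS/H): H = 2DS / Q*² = 2 × 16,000 × 196 / 543.9² = 21.2016.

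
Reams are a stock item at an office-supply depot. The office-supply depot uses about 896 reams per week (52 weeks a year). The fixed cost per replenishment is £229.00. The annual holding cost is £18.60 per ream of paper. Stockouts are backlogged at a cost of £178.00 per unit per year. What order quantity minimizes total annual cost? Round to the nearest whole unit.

Q* ≈ 1,126 reams

Annual demand D = 896 × 52 = 46,592.
With planned backorders, Q* = √(2DS/H) · √((H+B)/B).
√(2DS/H) = √(2 × 46,592 × 229 / 18.6) = 1071.105.
√((H+B)/B) = √((18.6+178)/178) = 1.0509.
Q* ≈ 1125.677.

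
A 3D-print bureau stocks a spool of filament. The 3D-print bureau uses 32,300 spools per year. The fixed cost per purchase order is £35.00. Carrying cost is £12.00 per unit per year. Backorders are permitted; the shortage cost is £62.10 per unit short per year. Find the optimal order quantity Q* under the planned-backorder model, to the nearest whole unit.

Q* ≈ 474 spools

With planned backorders, Q* = √(2DS/H) · √((H+B)/B).
√(2DS/H) = √(2 × 32,300 × 35 / 12) = 434.070.
√((H+B)/B) = √((12+62.1)/62.1) = 1.0924.
Q* ≈ 474.158.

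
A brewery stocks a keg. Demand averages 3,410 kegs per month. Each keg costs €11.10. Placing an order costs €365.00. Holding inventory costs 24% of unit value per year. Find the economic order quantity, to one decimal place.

Q* ≈ 3,348.6 kegs

Annual demand D = 3,410 × 12 = 40,920.
Holding cost H = 0.24 × €11.10 = €2.6640 per unit per year.
EOQ = √(2DS / H) = √(2 × 40,920 × 365 / 2.664).
= √(29,871,600 / 2.664) = √11,213,063.0631 ≈ 3348.591.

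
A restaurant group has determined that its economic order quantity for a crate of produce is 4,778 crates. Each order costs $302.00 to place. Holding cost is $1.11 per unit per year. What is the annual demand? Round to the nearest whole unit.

D ≈ 41,954 crates per year

Squaring Q* = √(2DS/H) gives Q*² = 2DS/H.
From Q* = √(2DS/H): D = Q*²H / (2S) = 4,778² × 1.11 / (2 × 302) = 41954.479.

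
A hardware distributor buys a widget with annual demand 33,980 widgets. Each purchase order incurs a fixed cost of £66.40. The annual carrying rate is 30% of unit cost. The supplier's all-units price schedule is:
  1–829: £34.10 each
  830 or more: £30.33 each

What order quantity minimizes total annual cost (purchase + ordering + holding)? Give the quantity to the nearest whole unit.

Q* ≈ 830 widgets

Holding cost per unit per year at price C is H = 0.30·C.
Candidates are each tier's EOQ (if it falls in that tier) and each price-break quantity.
EOQ at £34.10 = 664.2 (feasible in tier 1): TC = 33,980×£34.10 + (33,980/664.2)×66.4 + (664.2/2)×0.30×£34.10 = £1,165,512.36.
EOQ at £30.33 = 704.2 < 830, so use break Q=830: TC = 33,980×£30.33 + (33,980/830.0)×66.4 + (830.0/2)×0.30×£30.33 = £1,037,107.88.
Lowest total cost is £1,037,107.88 at Q = 830.0.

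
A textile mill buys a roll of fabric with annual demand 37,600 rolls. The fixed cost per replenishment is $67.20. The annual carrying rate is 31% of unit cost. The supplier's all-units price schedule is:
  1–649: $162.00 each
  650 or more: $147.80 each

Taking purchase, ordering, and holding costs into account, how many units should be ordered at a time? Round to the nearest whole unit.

Holding cost per unit per year at price C is H = 0.31·C.
Evaluate total cost at each tier's feasible EOQ or, if the EOQ is below the tier, at the tier's minimum quantity.
EOQ at $162.00 = 317.2 (feasible in tier 1): TC = 37,600×$162.00 + (37,600/317.2)×67.2 + (317.2/2)×0.31×$162.00 = $6,107,130.59.
EOQ at $147.80 = 332.1 < 650, so use break Q=650: TC = 37,600×$147.80 + (37,600/650.0)×67.2 + (650.0/2)×0.31×$147.80 = $5,576,058.11.
Lowest total cost is $5,576,058.11 at Q = 650.0.

Q* ≈ 650 rolls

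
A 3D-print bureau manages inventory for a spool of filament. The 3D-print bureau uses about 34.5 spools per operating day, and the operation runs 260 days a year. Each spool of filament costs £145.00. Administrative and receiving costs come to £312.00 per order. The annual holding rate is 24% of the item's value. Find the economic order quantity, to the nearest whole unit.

Q* ≈ 401 spools

Annual demand D = 34.5 × 260 = 8,970.
Holding cost H = 0.24 × £145.00 = £34.8000 per unit per year.
EOQ = √(2DS / H) = √(2 × 8,970 × 312 / 34.8).
= √(5,597,280 / 34.8) = √160,841.3793 ≈ 401.050.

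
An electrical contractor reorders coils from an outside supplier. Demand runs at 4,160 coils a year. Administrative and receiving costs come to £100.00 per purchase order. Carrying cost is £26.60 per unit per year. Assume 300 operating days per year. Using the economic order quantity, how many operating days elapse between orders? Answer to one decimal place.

The optimal lot size = √(2DS/H) = √(2 × 4,160 × 100 / 26.6) ≈ 176.86.
Cycle time = Q*/D × 300 = 176.86 / 4,160 × 300 ≈ 12.754 days.

T ≈ 12.8 days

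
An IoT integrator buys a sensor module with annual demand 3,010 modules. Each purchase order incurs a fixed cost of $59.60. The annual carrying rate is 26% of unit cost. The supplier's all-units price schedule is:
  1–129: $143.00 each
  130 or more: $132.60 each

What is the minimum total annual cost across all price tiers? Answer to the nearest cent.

TC* ≈ $402,746.91

Holding cost per unit per year at price C is H = 0.26·C.
Candidates are each tier's EOQ (if it falls in that tier) and each price-break quantity.
EOQ at $143.00 = 98.2 (feasible in tier 1): TC = 3,010×$143.00 + (3,010/98.2)×59.6 + (98.2/2)×0.26×$143.00 = $434,082.38.
EOQ at $132.60 = 102.0 < 130, so use break Q=130: TC = 3,010×$132.60 + (3,010/130.0)×59.6 + (130.0/2)×0.26×$132.60 = $402,746.91.
Lowest total cost among the candidates is at Q = 130.0.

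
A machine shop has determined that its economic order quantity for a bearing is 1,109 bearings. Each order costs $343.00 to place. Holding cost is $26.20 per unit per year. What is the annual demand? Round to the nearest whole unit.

D ≈ 46,972 bearings per year

The basic EOQ model gives Q* = √(2DS/H); rearrange for the unknown.
From Q* = √(2DS/H): D = Q*²H / (2S) = 1,109² × 26.2 / (2 × 343) = 46972.131.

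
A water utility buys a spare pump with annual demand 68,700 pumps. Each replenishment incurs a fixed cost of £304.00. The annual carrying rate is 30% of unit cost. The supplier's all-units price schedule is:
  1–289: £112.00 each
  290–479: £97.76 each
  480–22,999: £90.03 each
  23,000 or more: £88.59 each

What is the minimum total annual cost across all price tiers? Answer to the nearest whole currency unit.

TC* ≈ £6,218,649

Holding cost per unit per year at price C is H = 0.30·C.
Candidates are each tier's EOQ (if it falls in that tier) and each price-break quantity.
Tier 1 (£112.00): EOQ = 1115.0 exceeds tier's upper bound 289, so this tier is dominated.
Tier 2 (£97.76): EOQ = 1193.4 exceeds tier's upper bound 479, so this tier is dominated.
EOQ at £90.03 = 1243.6 (feasible in tier 3): TC = 68,700×£90.03 + (68,700/1243.6)×304 + (1243.6/2)×0.30×£90.03 = £6,218,649.02.
EOQ at £88.59 = 1253.7 < 23000, so use break Q=23000: TC = 68,700×£88.59 + (68,700/23000.0)×304 + (23000.0/2)×0.30×£88.59 = £6,392,676.53.
Lowest total cost among the candidates is at Q = 1243.6.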